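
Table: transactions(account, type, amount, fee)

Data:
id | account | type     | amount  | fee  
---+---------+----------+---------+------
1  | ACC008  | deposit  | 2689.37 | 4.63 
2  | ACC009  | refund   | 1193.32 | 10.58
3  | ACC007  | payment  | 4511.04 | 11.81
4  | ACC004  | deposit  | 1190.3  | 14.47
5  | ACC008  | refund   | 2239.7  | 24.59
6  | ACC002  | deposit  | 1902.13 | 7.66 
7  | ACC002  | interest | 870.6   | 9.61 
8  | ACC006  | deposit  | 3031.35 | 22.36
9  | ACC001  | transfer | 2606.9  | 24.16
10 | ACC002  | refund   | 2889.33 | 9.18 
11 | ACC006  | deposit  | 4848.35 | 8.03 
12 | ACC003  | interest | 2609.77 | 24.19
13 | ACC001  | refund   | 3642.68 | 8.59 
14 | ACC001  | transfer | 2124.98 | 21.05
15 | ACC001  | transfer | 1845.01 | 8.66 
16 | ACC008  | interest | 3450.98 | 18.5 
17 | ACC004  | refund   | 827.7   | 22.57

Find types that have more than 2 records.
SELECT type, COUNT(*) as cnt
FROM transactions
GROUP BY type
HAVING COUNT(*) > 2

Result:
  deposit: 5
  interest: 3
  refund: 5
  transfer: 3

Note: HAVING filters groups after aggregation, WHERE filters rows before.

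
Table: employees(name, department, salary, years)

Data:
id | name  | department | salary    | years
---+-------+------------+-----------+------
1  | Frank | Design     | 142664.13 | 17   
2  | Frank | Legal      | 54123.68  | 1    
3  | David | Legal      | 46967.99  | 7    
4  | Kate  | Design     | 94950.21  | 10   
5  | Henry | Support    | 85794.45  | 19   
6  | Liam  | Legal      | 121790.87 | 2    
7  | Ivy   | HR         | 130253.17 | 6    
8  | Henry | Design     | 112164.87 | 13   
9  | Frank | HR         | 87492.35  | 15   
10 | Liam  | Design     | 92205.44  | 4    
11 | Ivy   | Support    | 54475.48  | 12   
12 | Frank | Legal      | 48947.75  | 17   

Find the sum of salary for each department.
SELECT department, SUM(salary) as result
FROM employees
GROUP BY department

Result:
  Design: 441984.65
  HR: 217745.52
  Legal: 271830.29
  Support: 140269.93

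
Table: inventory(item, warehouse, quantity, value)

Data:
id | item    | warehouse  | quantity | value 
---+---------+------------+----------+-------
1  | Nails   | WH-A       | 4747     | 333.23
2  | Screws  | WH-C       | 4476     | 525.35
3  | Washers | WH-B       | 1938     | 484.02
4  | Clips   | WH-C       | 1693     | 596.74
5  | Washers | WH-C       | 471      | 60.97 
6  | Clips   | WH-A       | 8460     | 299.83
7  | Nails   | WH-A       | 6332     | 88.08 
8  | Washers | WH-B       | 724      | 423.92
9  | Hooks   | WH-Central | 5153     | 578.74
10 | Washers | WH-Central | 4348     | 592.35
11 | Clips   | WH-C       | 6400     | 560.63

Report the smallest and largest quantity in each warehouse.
SELECT warehouse, MIN(quantity), MAX(quantity)
FROM inventory
GROUP BY warehouse

Result:
  WH-A: min=4747, max=8460
  WH-B: min=724, max=1938
  WH-C: min=471, max=6400
  WH-Central: min=4348, max=5153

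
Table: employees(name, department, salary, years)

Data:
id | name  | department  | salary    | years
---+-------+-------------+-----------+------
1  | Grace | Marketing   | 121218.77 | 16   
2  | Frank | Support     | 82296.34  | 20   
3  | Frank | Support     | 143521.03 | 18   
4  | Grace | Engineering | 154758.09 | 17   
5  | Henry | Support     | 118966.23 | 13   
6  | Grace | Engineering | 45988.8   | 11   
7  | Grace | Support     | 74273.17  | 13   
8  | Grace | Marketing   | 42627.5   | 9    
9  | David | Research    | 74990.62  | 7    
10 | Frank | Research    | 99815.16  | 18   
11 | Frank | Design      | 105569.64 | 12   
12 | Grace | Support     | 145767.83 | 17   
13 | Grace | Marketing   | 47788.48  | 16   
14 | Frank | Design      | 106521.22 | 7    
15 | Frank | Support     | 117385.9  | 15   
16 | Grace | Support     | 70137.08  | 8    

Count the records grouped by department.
SELECT department, COUNT(*) as count
FROM employees
GROUP BY department

Result:
  Design: 2
  Engineering: 2
  Marketing: 3
  Research: 2
  Support: 7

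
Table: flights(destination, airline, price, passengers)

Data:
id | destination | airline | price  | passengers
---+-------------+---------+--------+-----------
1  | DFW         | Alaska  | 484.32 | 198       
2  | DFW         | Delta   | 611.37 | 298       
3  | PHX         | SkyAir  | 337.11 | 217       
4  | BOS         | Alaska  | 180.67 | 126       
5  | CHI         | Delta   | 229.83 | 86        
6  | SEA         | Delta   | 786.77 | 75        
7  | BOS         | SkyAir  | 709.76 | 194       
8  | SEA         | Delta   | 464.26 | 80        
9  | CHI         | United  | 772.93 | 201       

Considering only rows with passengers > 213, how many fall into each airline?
SELECT airline, COUNT(*)
FROM flights
WHERE passengers > 213
GROUP BY airline

Note: WHERE filters rows before grouping.

Result:
  Delta: 1
  SkyAir: 1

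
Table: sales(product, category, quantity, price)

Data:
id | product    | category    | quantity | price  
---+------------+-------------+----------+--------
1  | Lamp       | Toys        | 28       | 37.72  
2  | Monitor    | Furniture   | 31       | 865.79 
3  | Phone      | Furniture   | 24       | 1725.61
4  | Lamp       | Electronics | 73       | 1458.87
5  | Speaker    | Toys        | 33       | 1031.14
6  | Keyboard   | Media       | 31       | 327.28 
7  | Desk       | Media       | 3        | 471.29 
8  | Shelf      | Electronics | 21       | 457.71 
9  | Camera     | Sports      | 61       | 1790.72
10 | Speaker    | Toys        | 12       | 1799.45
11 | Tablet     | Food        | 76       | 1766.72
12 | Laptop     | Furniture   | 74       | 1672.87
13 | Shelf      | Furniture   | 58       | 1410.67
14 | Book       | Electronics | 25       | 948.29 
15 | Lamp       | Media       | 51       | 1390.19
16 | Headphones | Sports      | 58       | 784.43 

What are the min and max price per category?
SELECT category, MIN(price), MAX(price)
FROM sales
GROUP BY category

Result:
  Electronics: min=457.71, max=1458.87
  Food: min=1766.72, max=1766.72
  Furniture: min=865.79, max=1725.61
  Media: min=327.28, max=1390.19
  Sports: min=784.43, max=1790.72
  Toys: min=37.72, max=1799.45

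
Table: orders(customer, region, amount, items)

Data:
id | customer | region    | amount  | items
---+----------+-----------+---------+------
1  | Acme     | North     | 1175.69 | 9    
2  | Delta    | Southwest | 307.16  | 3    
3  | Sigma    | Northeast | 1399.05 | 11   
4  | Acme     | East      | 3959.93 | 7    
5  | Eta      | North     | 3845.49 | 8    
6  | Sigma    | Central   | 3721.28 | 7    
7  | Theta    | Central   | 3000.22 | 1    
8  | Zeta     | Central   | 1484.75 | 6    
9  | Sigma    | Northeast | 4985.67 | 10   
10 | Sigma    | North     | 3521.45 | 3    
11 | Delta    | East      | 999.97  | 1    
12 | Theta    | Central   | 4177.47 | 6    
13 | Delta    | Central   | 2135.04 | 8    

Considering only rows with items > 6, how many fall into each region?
SELECT region, COUNT(*)
FROM orders
WHERE items > 6
GROUP BY region

Note: WHERE filters rows before grouping.

Result:
  Central: 2
  East: 1
  North: 2
  Northeast: 2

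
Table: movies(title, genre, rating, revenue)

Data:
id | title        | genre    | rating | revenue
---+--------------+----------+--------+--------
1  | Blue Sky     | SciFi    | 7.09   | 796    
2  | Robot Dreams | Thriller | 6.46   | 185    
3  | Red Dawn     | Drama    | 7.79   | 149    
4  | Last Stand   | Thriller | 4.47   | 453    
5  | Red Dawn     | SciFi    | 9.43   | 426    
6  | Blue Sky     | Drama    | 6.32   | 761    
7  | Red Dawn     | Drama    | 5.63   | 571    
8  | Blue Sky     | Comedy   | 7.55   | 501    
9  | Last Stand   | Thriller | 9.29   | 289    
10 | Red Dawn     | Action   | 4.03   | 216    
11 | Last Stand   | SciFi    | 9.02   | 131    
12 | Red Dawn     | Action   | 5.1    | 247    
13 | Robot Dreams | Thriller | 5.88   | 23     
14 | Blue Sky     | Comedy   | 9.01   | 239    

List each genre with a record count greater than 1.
SELECT genre, COUNT(*) as cnt
FROM movies
GROUP BY genre
HAVING COUNT(*) > 1

Result:
  Action: 2
  Comedy: 2
  Drama: 3
  SciFi: 3
  Thriller: 4

Note: HAVING filters groups after aggregation, WHERE filters rows before.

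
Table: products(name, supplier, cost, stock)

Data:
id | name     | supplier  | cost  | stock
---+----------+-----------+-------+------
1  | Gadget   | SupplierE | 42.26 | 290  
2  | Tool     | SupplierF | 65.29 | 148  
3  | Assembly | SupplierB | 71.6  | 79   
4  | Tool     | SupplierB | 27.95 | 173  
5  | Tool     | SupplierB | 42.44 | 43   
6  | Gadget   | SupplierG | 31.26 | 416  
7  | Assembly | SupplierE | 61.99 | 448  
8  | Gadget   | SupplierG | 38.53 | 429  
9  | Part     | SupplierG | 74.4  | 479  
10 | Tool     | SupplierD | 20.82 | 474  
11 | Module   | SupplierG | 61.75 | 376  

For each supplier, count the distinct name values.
SELECT supplier, COUNT(DISTINCT name)
FROM products
GROUP BY supplier

Result:
  SupplierB: 2 distinct
  SupplierD: 1 distinct
  SupplierE: 2 distinct
  SupplierF: 1 distinct
  SupplierG: 3 distinct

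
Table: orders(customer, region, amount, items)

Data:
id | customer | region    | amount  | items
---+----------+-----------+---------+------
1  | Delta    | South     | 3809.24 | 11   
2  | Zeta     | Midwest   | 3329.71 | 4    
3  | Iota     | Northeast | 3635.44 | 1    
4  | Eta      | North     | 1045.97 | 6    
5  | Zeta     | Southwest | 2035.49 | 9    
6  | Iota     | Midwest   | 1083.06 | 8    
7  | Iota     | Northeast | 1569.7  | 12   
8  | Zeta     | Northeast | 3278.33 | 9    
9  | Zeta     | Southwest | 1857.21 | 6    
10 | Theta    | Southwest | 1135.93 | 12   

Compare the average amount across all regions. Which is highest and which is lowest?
SELECT region, AVG(amount)
FROM orders
GROUP BY region
ORDER BY AVG(amount)

All groups:
  North: 1045.97
  Southwest: 1676.21
  Midwest: 2206.39
  Northeast: 2827.82
  South: 3809.24

Highest: South (3809.24)
Lowest: North (1045.97)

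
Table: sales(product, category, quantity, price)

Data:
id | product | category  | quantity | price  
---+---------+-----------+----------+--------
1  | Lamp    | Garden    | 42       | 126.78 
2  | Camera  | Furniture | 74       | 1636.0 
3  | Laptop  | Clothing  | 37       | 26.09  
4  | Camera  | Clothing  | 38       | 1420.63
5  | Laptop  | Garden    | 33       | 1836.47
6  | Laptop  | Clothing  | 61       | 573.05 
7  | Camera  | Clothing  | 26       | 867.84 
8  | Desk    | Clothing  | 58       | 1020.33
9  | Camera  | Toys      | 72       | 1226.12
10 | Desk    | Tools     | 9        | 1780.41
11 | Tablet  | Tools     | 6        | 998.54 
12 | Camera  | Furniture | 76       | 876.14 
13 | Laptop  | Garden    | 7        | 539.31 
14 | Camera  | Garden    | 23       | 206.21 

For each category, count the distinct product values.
SELECT category, COUNT(DISTINCT product)
FROM sales
GROUP BY category

Result:
  Clothing: 3 distinct
  Furniture: 1 distinct
  Garden: 3 distinct
  Tools: 2 distinct
  Toys: 1 distinct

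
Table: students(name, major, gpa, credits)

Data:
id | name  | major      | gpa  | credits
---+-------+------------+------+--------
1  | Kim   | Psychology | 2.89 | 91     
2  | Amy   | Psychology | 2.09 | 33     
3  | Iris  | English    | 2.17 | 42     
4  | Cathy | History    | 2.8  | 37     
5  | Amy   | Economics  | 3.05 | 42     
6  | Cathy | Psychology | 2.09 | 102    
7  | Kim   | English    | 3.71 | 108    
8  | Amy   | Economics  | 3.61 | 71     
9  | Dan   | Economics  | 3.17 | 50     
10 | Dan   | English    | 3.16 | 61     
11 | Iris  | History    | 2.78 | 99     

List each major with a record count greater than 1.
SELECT major, COUNT(*) as cnt
FROM students
GROUP BY major
HAVING COUNT(*) > 1

Result:
  Economics: 3
  English: 3
  History: 2
  Psychology: 3

Note: HAVING filters groups after aggregation, WHERE filters rows before.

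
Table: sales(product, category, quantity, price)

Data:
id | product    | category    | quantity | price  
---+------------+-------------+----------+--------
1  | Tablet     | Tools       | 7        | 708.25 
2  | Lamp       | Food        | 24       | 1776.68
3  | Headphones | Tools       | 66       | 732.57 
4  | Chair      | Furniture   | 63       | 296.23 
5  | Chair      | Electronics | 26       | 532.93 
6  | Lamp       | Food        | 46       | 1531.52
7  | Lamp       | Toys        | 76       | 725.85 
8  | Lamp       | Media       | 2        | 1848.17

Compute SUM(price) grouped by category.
SELECT category, SUM(price) as result
FROM sales
GROUP BY category

Result:
  Electronics: 532.93
  Food: 3308.20
  Furniture: 296.23
  Media: 1848.17
  Tools: 1440.82
  Toys: 725.85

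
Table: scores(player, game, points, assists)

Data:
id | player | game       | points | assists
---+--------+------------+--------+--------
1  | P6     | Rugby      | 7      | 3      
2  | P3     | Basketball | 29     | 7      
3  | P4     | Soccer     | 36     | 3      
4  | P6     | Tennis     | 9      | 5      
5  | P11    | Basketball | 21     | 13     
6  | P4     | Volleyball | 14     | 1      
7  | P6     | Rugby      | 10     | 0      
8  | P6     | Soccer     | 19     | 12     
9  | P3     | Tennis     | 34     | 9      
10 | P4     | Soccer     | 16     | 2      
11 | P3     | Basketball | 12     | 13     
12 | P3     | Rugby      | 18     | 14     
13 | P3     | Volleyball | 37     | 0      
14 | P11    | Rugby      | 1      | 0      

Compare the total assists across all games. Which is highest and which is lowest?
SELECT game, SUM(assists)
FROM scores
GROUP BY game
ORDER BY SUM(assists)

All groups:
  Volleyball: 1
  Tennis: 14
  Rugby: 17
  Soccer: 17
  Basketball: 33

Highest: Basketball (33)
Lowest: Volleyball (1)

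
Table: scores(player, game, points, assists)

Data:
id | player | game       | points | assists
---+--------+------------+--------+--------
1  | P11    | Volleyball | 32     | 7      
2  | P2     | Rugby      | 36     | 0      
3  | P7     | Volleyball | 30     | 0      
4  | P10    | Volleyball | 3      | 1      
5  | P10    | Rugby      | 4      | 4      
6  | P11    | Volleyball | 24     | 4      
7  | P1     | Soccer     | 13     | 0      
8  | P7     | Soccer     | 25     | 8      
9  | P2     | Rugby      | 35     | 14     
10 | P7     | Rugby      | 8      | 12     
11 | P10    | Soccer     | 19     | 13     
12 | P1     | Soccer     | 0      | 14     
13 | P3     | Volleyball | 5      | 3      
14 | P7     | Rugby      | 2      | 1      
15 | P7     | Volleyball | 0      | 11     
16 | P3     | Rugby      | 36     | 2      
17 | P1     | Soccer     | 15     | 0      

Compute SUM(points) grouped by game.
SELECT game, SUM(points) as result
FROM scores
GROUP BY game

Result:
  Rugby: 121
  Soccer: 72
  Volleyball: 94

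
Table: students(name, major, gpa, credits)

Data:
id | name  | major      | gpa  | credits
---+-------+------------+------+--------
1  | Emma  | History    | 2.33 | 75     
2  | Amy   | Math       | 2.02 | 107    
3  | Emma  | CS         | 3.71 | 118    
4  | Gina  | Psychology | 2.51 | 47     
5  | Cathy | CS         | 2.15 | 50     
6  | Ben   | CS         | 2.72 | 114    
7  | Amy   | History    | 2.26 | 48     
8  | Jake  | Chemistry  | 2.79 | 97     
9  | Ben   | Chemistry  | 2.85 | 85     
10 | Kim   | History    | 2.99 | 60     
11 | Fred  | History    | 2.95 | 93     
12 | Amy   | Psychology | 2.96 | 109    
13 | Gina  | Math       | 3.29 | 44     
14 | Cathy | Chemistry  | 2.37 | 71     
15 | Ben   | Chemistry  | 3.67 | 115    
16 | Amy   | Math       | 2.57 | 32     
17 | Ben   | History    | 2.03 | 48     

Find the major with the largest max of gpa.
SELECT major, MAX(gpa) as val
FROM students
GROUP BY major
ORDER BY val DESC
LIMIT 1

Result: CS with max(gpa) = 3.71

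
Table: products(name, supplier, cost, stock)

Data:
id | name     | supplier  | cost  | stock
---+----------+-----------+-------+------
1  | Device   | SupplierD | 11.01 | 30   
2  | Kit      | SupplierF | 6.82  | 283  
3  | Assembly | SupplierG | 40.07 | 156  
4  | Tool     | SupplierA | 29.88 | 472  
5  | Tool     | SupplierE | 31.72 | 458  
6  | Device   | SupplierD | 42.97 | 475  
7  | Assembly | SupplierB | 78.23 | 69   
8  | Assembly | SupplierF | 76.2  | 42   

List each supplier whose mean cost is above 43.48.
SELECT supplier, AVG(cost)
FROM products
GROUP BY supplier
HAVING AVG(cost) > 43.48

Result:
  SupplierB: avg=78.23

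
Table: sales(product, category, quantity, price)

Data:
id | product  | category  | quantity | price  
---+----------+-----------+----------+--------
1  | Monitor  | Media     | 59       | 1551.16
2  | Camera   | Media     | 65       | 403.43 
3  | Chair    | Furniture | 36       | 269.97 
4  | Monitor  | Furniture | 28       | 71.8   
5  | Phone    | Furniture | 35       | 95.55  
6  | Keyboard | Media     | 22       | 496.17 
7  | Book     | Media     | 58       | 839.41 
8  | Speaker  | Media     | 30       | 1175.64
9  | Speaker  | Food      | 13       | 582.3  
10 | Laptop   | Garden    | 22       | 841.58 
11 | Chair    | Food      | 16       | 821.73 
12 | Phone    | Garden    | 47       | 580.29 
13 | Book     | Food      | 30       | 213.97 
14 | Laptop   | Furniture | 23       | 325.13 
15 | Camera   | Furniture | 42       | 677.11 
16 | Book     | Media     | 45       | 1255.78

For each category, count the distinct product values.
SELECT category, COUNT(DISTINCT product)
FROM sales
GROUP BY category

Result:
  Food: 3 distinct
  Furniture: 5 distinct
  Garden: 2 distinct
  Media: 5 distinct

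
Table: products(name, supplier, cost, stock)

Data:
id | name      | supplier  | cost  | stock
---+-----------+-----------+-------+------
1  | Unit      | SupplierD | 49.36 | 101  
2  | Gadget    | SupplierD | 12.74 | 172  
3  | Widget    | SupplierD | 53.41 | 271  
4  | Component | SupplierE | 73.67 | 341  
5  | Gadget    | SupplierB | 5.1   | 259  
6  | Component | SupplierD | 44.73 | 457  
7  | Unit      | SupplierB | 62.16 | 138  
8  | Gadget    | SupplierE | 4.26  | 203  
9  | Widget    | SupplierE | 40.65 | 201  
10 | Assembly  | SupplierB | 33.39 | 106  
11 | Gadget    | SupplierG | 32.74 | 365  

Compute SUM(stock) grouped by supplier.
SELECT supplier, SUM(stock) as result
FROM products
GROUP BY supplier

Result:
  SupplierB: 503
  SupplierD: 1001
  SupplierE: 745
  SupplierG: 365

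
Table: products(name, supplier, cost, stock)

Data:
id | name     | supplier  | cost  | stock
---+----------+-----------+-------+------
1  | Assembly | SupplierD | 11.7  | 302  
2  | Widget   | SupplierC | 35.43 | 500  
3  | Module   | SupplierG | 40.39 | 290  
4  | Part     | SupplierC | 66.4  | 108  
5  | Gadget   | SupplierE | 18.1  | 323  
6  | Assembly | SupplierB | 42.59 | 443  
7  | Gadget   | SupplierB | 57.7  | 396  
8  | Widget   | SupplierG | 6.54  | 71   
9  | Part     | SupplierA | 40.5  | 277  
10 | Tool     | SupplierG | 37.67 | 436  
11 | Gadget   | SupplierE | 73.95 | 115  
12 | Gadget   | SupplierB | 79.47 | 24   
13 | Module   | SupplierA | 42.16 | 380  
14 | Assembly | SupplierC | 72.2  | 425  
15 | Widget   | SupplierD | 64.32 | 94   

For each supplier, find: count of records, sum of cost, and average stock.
SELECT supplier,
       COUNT(*) as cnt,
       SUM(cost) as total_cost,
       AVG(stock) as avg_stock
FROM products
GROUP BY supplier

Result:
  SupplierA: 2 records, 82.66 total cost, 328.50 avg stock
  SupplierB: 3 records, 179.76 total cost, 287.67 avg stock
  SupplierC: 3 records, 174.03 total cost, 344.33 avg stock
  SupplierD: 2 records, 76.02 total cost, 198.00 avg stock
  SupplierE: 2 records, 92.05 total cost, 219.00 avg stock
  SupplierG: 3 records, 84.60 total cost, 265.67 avg stock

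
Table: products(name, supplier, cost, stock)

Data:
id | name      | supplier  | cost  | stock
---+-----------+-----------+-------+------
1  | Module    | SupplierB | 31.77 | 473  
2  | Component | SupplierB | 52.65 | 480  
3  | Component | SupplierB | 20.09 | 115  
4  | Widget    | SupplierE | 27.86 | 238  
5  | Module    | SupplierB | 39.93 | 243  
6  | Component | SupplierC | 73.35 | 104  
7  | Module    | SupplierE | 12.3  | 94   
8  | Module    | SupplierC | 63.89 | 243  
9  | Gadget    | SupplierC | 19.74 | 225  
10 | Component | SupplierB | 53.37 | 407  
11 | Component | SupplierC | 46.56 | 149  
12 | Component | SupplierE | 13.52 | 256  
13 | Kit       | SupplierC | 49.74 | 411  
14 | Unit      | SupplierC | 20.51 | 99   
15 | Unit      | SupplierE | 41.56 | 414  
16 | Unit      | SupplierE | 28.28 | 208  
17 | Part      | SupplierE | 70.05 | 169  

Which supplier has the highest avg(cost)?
SELECT supplier, AVG(cost) as val
FROM products
GROUP BY supplier
ORDER BY val DESC
LIMIT 1

Result: SupplierC with avg(cost) = 45.63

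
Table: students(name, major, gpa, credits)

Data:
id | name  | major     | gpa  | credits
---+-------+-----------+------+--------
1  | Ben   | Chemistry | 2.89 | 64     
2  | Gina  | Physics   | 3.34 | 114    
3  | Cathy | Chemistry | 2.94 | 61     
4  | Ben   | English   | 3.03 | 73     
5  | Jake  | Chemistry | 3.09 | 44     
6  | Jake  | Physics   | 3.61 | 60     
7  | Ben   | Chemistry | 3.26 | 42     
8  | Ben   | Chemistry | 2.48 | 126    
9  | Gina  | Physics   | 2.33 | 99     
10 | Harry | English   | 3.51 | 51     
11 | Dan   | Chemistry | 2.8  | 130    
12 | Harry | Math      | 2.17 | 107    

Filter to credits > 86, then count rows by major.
SELECT major, COUNT(*)
FROM students
WHERE credits > 86
GROUP BY major

Note: WHERE filters rows before grouping.

Result:
  Chemistry: 2
  Math: 1
  Physics: 2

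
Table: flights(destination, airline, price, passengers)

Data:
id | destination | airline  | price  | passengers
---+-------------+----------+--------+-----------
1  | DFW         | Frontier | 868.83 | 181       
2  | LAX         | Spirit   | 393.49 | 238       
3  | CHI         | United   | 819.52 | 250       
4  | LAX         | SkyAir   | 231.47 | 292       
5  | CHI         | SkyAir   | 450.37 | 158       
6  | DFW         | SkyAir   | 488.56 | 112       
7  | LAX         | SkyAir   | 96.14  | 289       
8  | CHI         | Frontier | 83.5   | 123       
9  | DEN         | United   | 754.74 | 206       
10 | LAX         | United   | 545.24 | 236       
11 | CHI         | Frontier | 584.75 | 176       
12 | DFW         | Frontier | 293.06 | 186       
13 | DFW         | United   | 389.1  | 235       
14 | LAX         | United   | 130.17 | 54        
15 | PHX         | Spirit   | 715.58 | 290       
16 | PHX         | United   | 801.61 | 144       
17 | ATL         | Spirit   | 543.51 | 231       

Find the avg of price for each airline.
SELECT airline, AVG(price) as result
FROM flights
GROUP BY airline

Result:
  Frontier: 457.54
  SkyAir: 316.64
  Spirit: 550.86
  United: 573.40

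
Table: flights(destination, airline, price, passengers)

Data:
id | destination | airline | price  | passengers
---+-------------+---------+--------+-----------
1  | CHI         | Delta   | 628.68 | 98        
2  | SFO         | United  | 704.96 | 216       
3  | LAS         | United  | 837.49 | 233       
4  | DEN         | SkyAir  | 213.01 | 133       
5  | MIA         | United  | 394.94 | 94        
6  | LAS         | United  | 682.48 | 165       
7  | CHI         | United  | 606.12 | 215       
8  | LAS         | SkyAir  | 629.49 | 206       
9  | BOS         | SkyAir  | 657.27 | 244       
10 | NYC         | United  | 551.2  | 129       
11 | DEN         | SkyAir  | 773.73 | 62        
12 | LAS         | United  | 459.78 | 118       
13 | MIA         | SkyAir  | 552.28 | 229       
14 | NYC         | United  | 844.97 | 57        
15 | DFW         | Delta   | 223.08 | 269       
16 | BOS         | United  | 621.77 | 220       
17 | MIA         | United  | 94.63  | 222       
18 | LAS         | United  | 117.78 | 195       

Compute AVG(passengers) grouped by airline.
SELECT airline, AVG(passengers) as result
FROM flights
GROUP BY airline

Result:
  Delta: 183.50
  SkyAir: 174.80
  United: 169.45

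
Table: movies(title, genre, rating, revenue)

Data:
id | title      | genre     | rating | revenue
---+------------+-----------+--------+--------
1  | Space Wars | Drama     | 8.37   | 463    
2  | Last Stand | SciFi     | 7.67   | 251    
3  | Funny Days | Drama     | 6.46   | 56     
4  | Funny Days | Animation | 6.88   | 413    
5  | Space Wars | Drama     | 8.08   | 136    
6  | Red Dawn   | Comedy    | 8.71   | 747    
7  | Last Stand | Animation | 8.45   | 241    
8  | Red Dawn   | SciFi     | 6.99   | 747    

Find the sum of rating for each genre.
SELECT genre, SUM(rating) as result
FROM movies
GROUP BY genre

Result:
  Animation: 15.33
  Comedy: 8.71
  Drama: 22.91
  SciFi: 14.66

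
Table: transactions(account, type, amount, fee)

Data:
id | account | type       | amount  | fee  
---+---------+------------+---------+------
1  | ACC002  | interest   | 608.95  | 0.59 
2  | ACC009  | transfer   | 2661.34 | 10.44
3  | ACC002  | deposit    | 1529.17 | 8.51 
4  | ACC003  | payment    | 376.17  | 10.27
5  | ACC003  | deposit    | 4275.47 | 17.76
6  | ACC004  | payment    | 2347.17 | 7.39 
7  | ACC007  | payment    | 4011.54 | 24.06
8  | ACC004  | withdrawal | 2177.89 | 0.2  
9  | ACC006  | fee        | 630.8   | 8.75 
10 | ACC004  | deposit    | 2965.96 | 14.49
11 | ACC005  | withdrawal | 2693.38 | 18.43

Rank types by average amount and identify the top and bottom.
SELECT type, AVG(amount)
FROM transactions
GROUP BY type
ORDER BY AVG(amount)

All groups:
  interest: 608.95
  fee: 630.80
  payment: 2244.96
  withdrawal: 2435.64
  transfer: 2661.34
  deposit: 2923.53

Highest: deposit (2923.53)
Lowest: interest (608.95)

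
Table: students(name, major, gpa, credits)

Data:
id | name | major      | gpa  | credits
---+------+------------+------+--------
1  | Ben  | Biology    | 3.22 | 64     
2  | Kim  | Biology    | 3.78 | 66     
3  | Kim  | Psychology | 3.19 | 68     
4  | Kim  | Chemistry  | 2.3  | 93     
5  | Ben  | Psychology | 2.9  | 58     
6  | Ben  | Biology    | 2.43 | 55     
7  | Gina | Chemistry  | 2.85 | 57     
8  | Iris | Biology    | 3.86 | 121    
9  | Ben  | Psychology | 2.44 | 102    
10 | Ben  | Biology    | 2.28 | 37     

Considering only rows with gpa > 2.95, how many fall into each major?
SELECT major, COUNT(*)
FROM students
WHERE gpa > 2.95
GROUP BY major

Note: WHERE filters rows before grouping.

Result:
  Biology: 3
  Psychology: 1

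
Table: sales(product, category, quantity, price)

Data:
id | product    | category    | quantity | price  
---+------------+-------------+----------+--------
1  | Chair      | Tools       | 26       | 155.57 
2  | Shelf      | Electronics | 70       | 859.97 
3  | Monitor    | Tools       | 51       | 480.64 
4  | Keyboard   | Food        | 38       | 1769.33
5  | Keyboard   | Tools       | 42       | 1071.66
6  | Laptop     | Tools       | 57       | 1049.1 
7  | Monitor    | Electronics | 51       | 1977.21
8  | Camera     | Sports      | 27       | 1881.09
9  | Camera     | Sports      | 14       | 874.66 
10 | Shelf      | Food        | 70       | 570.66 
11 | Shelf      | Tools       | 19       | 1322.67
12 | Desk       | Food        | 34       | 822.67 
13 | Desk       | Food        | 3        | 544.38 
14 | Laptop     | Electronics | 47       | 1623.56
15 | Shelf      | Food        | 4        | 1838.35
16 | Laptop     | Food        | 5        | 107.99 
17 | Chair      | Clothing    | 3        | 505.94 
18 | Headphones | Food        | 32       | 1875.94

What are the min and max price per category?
SELECT category, MIN(price), MAX(price)
FROM sales
GROUP BY category

Result:
  Clothing: min=505.94, max=505.94
  Electronics: min=859.97, max=1977.21
  Food: min=107.99, max=1875.94
  Sports: min=874.66, max=1881.09
  Tools: min=155.57, max=1322.67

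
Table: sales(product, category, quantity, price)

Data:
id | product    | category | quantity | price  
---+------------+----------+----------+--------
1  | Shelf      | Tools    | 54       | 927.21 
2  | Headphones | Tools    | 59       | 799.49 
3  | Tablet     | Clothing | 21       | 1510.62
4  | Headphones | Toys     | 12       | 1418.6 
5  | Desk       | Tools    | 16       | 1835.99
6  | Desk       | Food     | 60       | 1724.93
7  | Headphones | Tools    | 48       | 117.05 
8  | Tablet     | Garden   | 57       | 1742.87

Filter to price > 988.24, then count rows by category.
SELECT category, COUNT(*)
FROM sales
WHERE price > 988.24
GROUP BY category

Note: WHERE filters rows before grouping.

Result:
  Clothing: 1
  Food: 1
  Garden: 1
  Tools: 1
  Toys: 1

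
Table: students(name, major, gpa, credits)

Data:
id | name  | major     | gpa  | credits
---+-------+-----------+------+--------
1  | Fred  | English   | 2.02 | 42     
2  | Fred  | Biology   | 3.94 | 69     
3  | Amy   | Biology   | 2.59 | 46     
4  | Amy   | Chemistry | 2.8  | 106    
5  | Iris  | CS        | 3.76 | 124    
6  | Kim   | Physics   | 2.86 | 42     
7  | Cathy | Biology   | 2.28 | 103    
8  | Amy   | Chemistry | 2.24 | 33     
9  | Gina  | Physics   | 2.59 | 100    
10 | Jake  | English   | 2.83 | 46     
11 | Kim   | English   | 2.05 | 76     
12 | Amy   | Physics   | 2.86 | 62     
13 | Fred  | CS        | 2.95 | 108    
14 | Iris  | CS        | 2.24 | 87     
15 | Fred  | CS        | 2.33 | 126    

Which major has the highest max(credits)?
SELECT major, MAX(credits) as val
FROM students
GROUP BY major
ORDER BY val DESC
LIMIT 1

Result: CS with max(credits) = 126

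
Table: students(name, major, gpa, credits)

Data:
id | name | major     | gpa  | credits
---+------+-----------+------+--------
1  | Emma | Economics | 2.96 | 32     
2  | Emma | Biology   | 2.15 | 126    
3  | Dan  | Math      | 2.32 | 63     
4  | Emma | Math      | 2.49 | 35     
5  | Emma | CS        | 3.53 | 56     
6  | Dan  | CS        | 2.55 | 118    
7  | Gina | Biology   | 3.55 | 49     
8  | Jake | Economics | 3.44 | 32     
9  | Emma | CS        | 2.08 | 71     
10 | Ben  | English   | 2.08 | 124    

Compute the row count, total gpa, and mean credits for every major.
SELECT major,
       COUNT(*) as cnt,
       SUM(gpa) as total_gpa,
       AVG(credits) as avg_credits
FROM students
GROUP BY major

Result:
  Biology: 2 records, 5.70 total gpa, 87.50 avg credits
  CS: 3 records, 8.16 total gpa, 81.67 avg credits
  Economics: 2 records, 6.40 total gpa, 32.00 avg credits
  English: 1 records, 2.08 total gpa, 124.00 avg credits
  Math: 2 records, 4.81 total gpa, 49.00 avg credits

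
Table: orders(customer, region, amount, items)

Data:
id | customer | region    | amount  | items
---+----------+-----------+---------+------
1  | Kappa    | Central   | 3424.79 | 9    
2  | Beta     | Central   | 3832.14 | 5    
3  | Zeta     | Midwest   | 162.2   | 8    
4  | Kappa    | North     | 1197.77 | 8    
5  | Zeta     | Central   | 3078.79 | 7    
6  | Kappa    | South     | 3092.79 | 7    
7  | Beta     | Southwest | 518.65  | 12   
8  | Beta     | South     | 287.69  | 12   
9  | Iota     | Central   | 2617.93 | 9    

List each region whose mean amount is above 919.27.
SELECT region, AVG(amount)
FROM orders
GROUP BY region
HAVING AVG(amount) > 919.27

Result:
  Central: avg=3238.41
  North: avg=1197.77
  South: avg=1690.24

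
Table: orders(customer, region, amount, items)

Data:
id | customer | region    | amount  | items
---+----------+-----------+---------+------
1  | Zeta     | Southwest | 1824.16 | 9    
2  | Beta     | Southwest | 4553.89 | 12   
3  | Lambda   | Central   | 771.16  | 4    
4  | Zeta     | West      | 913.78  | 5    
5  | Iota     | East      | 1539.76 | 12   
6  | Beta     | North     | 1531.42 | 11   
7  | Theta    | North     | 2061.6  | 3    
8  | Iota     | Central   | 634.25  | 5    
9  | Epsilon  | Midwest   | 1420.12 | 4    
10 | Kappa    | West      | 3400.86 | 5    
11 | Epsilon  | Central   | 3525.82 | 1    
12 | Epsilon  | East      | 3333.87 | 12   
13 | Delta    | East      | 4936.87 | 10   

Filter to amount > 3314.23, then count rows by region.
SELECT region, COUNT(*)
FROM orders
WHERE amount > 3314.23
GROUP BY region

Note: WHERE filters rows before grouping.

Result:
  Central: 1
  East: 2
  Southwest: 1
  West: 1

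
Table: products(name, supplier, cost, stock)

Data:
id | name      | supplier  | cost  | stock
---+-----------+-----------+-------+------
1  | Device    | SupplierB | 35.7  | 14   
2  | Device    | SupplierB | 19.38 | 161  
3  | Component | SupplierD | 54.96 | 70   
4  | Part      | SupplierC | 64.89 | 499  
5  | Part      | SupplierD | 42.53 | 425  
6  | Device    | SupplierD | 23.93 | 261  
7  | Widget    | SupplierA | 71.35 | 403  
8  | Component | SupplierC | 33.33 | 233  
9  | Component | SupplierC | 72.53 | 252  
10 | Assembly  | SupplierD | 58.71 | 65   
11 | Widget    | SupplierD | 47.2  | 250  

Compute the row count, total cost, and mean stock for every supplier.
SELECT supplier,
       COUNT(*) as cnt,
       SUM(cost) as total_cost,
       AVG(stock) as avg_stock
FROM products
GROUP BY supplier

Result:
  SupplierA: 1 records, 71.35 total cost, 403.00 avg stock
  SupplierB: 2 records, 55.08 total cost, 87.50 avg stock
  SupplierC: 3 records, 170.75 total cost, 328.00 avg stock
  SupplierD: 5 records, 227.33 total cost, 214.20 avg stock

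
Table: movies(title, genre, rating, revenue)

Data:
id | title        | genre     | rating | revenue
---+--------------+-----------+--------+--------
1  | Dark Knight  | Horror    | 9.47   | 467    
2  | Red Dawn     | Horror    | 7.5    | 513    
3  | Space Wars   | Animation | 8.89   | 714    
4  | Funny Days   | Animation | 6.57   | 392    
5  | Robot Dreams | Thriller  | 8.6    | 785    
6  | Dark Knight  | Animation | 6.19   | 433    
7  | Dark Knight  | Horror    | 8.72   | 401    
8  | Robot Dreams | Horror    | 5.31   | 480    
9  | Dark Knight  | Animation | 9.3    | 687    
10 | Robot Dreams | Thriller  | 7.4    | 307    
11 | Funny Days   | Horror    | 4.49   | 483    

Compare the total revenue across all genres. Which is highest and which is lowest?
SELECT genre, SUM(revenue)
FROM movies
GROUP BY genre
ORDER BY SUM(revenue)

All groups:
  Thriller: 1092
  Animation: 2226
  Horror: 2344

Highest: Horror (2344)
Lowest: Thriller (1092)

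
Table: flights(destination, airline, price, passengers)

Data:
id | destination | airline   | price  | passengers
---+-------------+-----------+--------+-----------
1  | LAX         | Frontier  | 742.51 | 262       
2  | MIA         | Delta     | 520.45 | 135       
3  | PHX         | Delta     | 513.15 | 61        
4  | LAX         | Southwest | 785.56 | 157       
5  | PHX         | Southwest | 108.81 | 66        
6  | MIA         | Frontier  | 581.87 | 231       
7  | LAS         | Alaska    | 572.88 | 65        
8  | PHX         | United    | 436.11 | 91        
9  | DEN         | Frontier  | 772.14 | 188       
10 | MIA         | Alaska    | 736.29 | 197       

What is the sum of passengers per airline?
SELECT airline, SUM(passengers) as result
FROM flights
GROUP BY airline

Result:
  Alaska: 262
  Delta: 196
  Frontier: 681
  Southwest: 223
  United: 91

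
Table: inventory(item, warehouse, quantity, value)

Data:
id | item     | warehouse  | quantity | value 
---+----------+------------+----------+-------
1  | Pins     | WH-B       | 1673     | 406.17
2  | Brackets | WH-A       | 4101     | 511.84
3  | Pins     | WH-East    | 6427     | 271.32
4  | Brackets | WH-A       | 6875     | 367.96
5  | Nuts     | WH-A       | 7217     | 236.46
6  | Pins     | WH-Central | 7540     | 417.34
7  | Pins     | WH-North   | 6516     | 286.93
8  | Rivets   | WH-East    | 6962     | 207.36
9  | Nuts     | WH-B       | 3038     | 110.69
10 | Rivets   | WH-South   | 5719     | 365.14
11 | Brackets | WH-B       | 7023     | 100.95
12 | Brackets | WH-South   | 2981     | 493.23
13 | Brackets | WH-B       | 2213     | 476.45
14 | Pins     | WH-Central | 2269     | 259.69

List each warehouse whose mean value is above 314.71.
SELECT warehouse, AVG(value)
FROM inventory
GROUP BY warehouse
HAVING AVG(value) > 314.71

Result:
  WH-A: avg=372.09
  WH-Central: avg=338.52
  WH-South: avg=429.19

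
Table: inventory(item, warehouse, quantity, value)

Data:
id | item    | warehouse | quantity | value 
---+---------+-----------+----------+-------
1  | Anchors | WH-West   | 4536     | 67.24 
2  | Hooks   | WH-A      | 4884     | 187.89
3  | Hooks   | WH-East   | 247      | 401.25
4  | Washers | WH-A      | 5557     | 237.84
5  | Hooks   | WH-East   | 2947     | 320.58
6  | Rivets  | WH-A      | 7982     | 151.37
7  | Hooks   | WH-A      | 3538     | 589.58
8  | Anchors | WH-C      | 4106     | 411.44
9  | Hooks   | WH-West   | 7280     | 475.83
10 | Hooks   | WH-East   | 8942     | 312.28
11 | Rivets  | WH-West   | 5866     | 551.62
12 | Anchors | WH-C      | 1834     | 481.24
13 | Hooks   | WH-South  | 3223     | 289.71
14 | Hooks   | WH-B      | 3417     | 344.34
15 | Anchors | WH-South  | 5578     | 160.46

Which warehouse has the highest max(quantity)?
SELECT warehouse, MAX(quantity) as val
FROM inventory
GROUP BY warehouse
ORDER BY val DESC
LIMIT 1

Result: WH-East with max(quantity) = 8942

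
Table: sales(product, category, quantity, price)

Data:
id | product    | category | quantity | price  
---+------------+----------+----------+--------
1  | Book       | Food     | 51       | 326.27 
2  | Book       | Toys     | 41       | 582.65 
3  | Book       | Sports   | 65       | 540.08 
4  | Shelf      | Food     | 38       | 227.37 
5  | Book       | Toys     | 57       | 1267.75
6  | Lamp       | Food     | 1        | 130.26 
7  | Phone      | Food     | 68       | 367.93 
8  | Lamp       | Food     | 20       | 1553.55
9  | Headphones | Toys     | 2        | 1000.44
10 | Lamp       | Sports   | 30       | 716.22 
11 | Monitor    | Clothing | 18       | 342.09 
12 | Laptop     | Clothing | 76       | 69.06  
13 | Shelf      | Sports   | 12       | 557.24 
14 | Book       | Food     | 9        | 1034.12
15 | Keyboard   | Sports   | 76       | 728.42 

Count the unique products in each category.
SELECT category, COUNT(DISTINCT product)
FROM sales
GROUP BY category

Result:
  Clothing: 2 distinct
  Food: 4 distinct
  Sports: 4 distinct
  Toys: 2 distinct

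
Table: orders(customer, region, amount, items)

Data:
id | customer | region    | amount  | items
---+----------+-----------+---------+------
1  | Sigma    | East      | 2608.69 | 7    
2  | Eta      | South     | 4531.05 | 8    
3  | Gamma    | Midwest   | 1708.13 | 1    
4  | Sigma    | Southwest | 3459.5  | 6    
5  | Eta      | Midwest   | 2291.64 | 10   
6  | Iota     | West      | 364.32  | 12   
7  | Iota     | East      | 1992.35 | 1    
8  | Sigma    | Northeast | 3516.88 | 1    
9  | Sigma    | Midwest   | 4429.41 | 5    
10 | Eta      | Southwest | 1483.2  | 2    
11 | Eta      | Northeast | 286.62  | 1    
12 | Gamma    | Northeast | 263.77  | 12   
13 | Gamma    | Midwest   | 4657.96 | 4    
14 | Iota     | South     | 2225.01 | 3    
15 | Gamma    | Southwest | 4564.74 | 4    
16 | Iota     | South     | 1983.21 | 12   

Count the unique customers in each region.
SELECT region, COUNT(DISTINCT customer)
FROM orders
GROUP BY region

Result:
  East: 2 distinct
  Midwest: 3 distinct
  Northeast: 3 distinct
  South: 2 distinct
  Southwest: 3 distinct
  West: 1 distinct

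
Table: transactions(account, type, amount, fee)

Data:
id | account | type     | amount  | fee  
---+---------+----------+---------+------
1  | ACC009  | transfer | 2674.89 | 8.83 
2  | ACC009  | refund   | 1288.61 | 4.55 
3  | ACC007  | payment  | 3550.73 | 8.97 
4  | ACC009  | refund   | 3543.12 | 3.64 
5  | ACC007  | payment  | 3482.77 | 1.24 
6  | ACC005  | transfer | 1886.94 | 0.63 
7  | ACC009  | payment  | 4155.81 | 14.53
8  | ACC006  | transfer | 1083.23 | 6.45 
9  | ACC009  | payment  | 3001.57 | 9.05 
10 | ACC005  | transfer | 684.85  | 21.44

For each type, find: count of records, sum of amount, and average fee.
SELECT type,
       COUNT(*) as cnt,
       SUM(amount) as total_amount,
       AVG(fee) as avg_fee
FROM transactions
GROUP BY type

Result:
  payment: 4 records, 14190.88 total amount, 8.45 avg fee
  refund: 2 records, 4831.73 total amount, 4.10 avg fee
  transfer: 4 records, 6329.91 total amount, 9.34 avg fee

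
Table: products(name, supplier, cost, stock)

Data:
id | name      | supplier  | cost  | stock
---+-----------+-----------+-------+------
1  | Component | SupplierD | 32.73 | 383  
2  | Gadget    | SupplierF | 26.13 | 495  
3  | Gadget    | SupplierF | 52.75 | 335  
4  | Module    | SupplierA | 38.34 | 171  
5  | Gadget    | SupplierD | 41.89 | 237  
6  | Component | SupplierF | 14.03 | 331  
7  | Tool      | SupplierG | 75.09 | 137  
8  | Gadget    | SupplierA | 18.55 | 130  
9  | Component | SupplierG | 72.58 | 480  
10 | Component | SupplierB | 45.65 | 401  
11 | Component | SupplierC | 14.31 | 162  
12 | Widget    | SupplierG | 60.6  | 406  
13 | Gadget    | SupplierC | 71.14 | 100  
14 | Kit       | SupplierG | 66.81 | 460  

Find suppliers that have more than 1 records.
SELECT supplier, COUNT(*) as cnt
FROM products
GROUP BY supplier
HAVING COUNT(*) > 1

Result:
  SupplierA: 2
  SupplierC: 2
  SupplierD: 2
  SupplierF: 3
  SupplierG: 4

Note: HAVING filters groups after aggregation, WHERE filters rows before.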